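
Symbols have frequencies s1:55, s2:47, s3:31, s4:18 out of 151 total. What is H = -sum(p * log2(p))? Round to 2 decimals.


Computing entropy H = -sum(p_i * log2(p_i)):
  s1: p = 55/151 = 0.3642, -p*log2(p) = 0.5307
  s2: p = 47/151 = 0.3113, -p*log2(p) = 0.5241
  s3: p = 31/151 = 0.2053, -p*log2(p) = 0.4689
  s4: p = 18/151 = 0.1192, -p*log2(p) = 0.3658
H = sum of terms = 1.8895
Rounded to 2 decimals: 1.89

1.89


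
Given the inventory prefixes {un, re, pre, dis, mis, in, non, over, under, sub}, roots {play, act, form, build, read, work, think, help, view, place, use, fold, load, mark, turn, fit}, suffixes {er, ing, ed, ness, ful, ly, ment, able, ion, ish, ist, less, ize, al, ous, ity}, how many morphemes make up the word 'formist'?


Segmenting 'formist' against the inventory:
  'form' -> root (morpheme 1)
  'ist' -> suffix (morpheme 2)
Total morphemes: 2

2


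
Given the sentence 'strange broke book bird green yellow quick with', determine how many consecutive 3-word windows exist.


Word trigrams from [8] words:
  Trigram 1: (strange broke book)
  Trigram 2: (broke book bird)
  Trigram 3: (book bird green)
  Trigram 4: (bird green yellow)
  Trigram 5: (green yellow quick)
  Trigram 6: (yellow quick with)
Total word trigrams: 8 - 2 = 6

6


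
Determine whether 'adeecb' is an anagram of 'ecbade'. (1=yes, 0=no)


Sort characters of 'adeecb': 'abcdee'
Sort characters of 'ecbade': 'abcdee'
Sorted forms match -> they ARE anagrams
Result: 1

1


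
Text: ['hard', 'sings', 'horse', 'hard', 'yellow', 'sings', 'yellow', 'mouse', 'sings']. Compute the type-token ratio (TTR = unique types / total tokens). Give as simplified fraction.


Tokens: 9
Unique types: ('hard', 'horse', 'mouse', 'sings', 'yellow') = 5
TTR = 5/9
Already in lowest terms.

5/9


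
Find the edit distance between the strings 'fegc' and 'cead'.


Building DP table for s1='fegc' (len 4) and s2='cead' (len 4):
       c  e  a  d
    0  1  2  3  4
  f 1  1  2  3  4
  e 2  2  1  2  3
  g 3  3  2  2  3
  c 4  3  3  3  3
Edit distance = dp[4][4] = 3

3


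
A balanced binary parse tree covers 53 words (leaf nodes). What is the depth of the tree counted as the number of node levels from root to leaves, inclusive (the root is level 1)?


In a balanced binary tree with n leaves the deepest leaf is ceil(log2(n)) edges below the root,
so counting node levels inclusive of root and leaves gives ceil(log2(n)) + 1 levels.
log2(53) = 5.7279
ceil(5.7279) = 6
levels = 6 + 1 = 7

7


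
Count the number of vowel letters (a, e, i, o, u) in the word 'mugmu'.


Scanning each character of 'mugmu':
  Position 1: 'm' -> consonant (running count: 0)
  Position 2: 'u' -> vowel (running count: 1)
  Position 3: 'g' -> consonant (running count: 1)
  Position 4: 'm' -> consonant (running count: 1)
  Position 5: 'u' -> vowel (running count: 2)
Total vowels: 2

2


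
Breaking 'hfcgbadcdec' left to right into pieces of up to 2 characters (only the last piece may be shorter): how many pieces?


'hfcgbadcdec' has 11 characters.
Chunking with max size 2:
  Chunk 1: 'hf' (positions 0-1)
  Chunk 2: 'cg' (positions 2-3)
  Chunk 3: 'ba' (positions 4-5)
  Chunk 4: 'dc' (positions 6-7)
  Chunk 5: 'de' (positions 8-9)
  Chunk 6: 'c' (positions 10-10)
Total chunks: ceil(11 / 2) = 6

6


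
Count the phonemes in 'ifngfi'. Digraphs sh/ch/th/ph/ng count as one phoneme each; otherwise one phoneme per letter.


Parsing 'ifngfi' greedily, digraphs first:
  'i' -> vowel phoneme (phonemes so far: 1)
  'f' -> consonant phoneme (phonemes so far: 2)
  'ng' -> digraph (1 consonant phoneme) (phonemes so far: 3)
  'f' -> consonant phoneme (phonemes so far: 4)
  'i' -> vowel phoneme (phonemes so far: 5)
Total phonemes: 5

5


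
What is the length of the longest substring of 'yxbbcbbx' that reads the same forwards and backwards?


Scanning 'yxbbcbbx' for palindromic substrings.
Substring at positions 1-7: 'xbbcbbx'.
Check: reverse('xbbcbbx') = 'xbbcbbx' -> palindrome confirmed.
Neighbouring characters ('y' / '-') break symmetry, so it cannot extend further.
No longer palindromic substring exists; longest length = 7

7


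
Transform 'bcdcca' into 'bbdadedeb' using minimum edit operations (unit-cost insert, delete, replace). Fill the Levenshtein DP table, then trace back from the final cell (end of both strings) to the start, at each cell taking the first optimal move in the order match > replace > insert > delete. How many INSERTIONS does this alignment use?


Edit distance = 7. Backtracking from cell (6, 9) with preference match > replace > insert > delete,
then listing the resulting alignment 'bcdcca' -> 'bbdadedeb' left to right:
  Step 1: insert 'b' [insertion #1]
  Step 2: keep 'b'
  Step 3: insert 'd' [insertion #2]
  Step 4: replace c->a
  Step 5: keep 'd'
  Step 6: insert 'e' [insertion #3]
  Step 7: replace c->d
  Step 8: replace c->e
  Step 9: replace a->b
Total insertions: 3

3


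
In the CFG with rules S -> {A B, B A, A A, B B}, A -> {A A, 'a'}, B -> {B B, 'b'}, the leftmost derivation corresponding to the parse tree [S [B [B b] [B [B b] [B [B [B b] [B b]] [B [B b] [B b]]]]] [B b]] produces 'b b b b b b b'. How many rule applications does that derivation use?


Every bracketed nonterminal node [X ...] in the tree is produced by exactly one rule application.
Reading the tree off as a leftmost derivation:
  Step 1: S  =>  B B   (applied S -> B B)
  Step 2: B B  =>  B B B   (applied B -> B B)
  Step 3: B B B  =>  b B B   (applied B -> b)
  Step 4: b B B  =>  b B B B   (applied B -> B B)
  Step 5: b B B B  =>  b b B B   (applied B -> b)
  Step 6: b b B B  =>  b b B B B   (applied B -> B B)
  Step 7: b b B B B  =>  b b B B B B   (applied B -> B B)
  Step 8: b b B B B B  =>  b b b B B B   (applied B -> b)
  Step 9: b b b B B B  =>  b b b b B B   (applied B -> b)
  Step 10: b b b b B B  =>  b b b b B B B   (applied B -> B B)
  Step 11: b b b b B B B  =>  b b b b b B B   (applied B -> b)
  Step 12: b b b b b B B  =>  b b b b b b B   (applied B -> b)
  Step 13: b b b b b b B  =>  b b b b b b b   (applied B -> b)
Final yield: b b b b b b b
Total rewrite steps: 13

13


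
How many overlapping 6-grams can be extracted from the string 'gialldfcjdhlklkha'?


String 'gialldfcjdhlklkha' has length L = 17.
Number of overlapping n-grams = L - n + 1
Substituting: 17 - 6 + 1 = 12

12


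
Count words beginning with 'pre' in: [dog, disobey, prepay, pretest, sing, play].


Checking each word for prefix 'pre':
  'dog' -> no (count: 0)
  'disobey' -> no (count: 0)
  'prepay' -> YES, starts with 'pre' (count: 1)
  'pretest' -> YES, starts with 'pre' (count: 2)
  'sing' -> no (count: 2)
  'play' -> no (count: 2)
Total with prefix 'pre': 2

2


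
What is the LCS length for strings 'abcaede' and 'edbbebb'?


DP table for LCS of 'abcaede' and 'edbbebb':
       e  d  b  b  e  b  b
    0  0  0  0  0  0  0  0
  a 0  0  0  0  0  0  0  0
  b 0  0  0  1  1  1  1  1
  c 0  0  0  1  1  1  1  1
  a 0  0  0  1  1  1  1  1
  e 0  1  1  1  1  2  2  2
  d 0  1  2  2  2  2  2  2
  e 0  1  2  2  2  3  3  3
LCS: 'ede'
LCS length = 3

3


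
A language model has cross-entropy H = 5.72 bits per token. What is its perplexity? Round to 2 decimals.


Perplexity formula: PP = 2^H
H = 5.72
PP = 2^5.72
Decompose: 2^5.72 = 2^5 * 2^0.72
2^5 = 32, 2^0.72 ~ 1.6471820
PP ~ 32 * 1.6471820 = 52.7098240
Rounded to 2 decimals: 52.71

52.71


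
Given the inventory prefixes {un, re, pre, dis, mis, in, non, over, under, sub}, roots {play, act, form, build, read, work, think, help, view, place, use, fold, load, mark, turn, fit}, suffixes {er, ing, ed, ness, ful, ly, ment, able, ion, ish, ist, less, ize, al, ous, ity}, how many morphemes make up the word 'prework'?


Segmenting 'prework' against the inventory:
  'pre' -> prefix (morpheme 1)
  'work' -> root (morpheme 2)
Total morphemes: 2

2


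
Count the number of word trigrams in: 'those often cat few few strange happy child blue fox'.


Word trigrams from [10] words:
  Trigram 1: (those often cat)
  Trigram 2: (often cat few)
  Trigram 3: (cat few few)
  Trigram 4: (few few strange)
  Trigram 5: (few strange happy)
  Trigram 6: (strange happy child)
  Trigram 7: (happy child blue)
  Trigram 8: (child blue fox)
Total word trigrams: 10 - 2 = 8

8


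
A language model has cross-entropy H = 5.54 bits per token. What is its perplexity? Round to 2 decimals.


Perplexity formula: PP = 2^H
H = 5.54
PP = 2^5.54
Decompose: 2^5.54 = 2^5 * 2^0.54
2^5 = 32, 2^0.54 ~ 1.4539725
PP ~ 32 * 1.4539725 = 46.5271200
Rounded to 2 decimals: 46.53

46.53


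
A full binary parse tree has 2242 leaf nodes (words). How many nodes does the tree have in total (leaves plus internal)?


Leaf nodes (terminals): 2242
Internal nodes = n - 1 = 2242 - 1 = 2241
Total = leaves + internal = 2242 + 2241 = 4483

4483


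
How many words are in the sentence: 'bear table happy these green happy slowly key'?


Counting words by splitting on spaces:
  Word 1: 'bear'
  Word 2: 'table'
  Word 3: 'happy'
  Word 4: 'these'
  Word 5: 'green'
  Word 6: 'happy'
  Word 7: 'slowly'
  Word 8: 'key'
Total words: 8

8


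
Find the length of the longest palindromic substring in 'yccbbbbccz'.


Scanning 'yccbbbbccz' for palindromic substrings.
Substring at positions 1-8: 'ccbbbbcc'.
Check: reverse('ccbbbbcc') = 'ccbbbbcc' -> palindrome confirmed.
Neighbouring characters ('y' / 'z') break symmetry, so it cannot extend further.
No longer palindromic substring exists; longest length = 8

8


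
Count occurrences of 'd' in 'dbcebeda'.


Scanning 'dbcebeda' for 'd':
  Position 0: 'd' -> MATCH (count: 1)
  Position 6: 'd' -> MATCH (count: 2)
Total occurrences of 'd': 2

2


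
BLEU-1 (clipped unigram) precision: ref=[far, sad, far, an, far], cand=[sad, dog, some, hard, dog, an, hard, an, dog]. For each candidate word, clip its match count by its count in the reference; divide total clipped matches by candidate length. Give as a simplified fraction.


Reference word counts: {'an': 1, 'far': 3, 'sad': 1}
Checking each candidate word (with clipping):
  'sad' -> in reference (ref count 1, used 1/1) -> match (matches: 1)
  'dog' -> not in reference -> no match (matches: 1)
  'some' -> not in reference -> no match (matches: 1)
  'hard' -> not in reference -> no match (matches: 1)
  'dog' -> not in reference -> no match (matches: 1)
  'an' -> in reference (ref count 1, used 1/1) -> match (matches: 2)
  'hard' -> not in reference -> no match (matches: 2)
  'an' -> ref count 1 already used up (1/1) -> clipped, no match (matches: 2)
  'dog' -> not in reference -> no match (matches: 2)
Clipped matches: 2, Candidate length: 9
Precision = 2/9

2/9


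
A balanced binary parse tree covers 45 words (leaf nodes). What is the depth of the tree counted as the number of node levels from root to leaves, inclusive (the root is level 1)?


In a balanced binary tree with n leaves the deepest leaf is ceil(log2(n)) edges below the root,
so counting node levels inclusive of root and leaves gives ceil(log2(n)) + 1 levels.
log2(45) = 5.4919
ceil(5.4919) = 6
levels = 6 + 1 = 7

7


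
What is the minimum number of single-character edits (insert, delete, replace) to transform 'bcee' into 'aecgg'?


Building DP table for s1='bcee' (len 4) and s2='aecgg' (len 5):
       a  e  c  g  g
    0  1  2  3  4  5
  b 1  1  2  3  4  5
  c 2  2  2  2  3  4
  e 3  3  2  3  3  4
  e 4  4  3  3  4  4
Edit distance = dp[4][5] = 4

4


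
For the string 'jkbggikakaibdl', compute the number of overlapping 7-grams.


String 'jkbggikakaibdl' has length L = 14.
Number of overlapping n-grams = L - n + 1
Substituting: 14 - 7 + 1 = 8

8


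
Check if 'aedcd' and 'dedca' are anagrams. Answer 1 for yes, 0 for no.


Sort characters of 'aedcd': 'acdde'
Sort characters of 'dedca': 'acdde'
Sorted forms match -> they ARE anagrams
Result: 1

1


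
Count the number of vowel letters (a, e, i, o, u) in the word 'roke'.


Scanning each character of 'roke':
  Position 1: 'r' -> consonant (running count: 0)
  Position 2: 'o' -> vowel (running count: 1)
  Position 3: 'k' -> consonant (running count: 1)
  Position 4: 'e' -> vowel (running count: 2)
Total vowels: 2

2


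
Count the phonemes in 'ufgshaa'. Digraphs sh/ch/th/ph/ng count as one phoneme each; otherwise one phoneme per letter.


Parsing 'ufgshaa' greedily, digraphs first:
  'u' -> vowel phoneme (phonemes so far: 1)
  'f' -> consonant phoneme (phonemes so far: 2)
  'g' -> consonant phoneme (phonemes so far: 3)
  'sh' -> digraph (1 consonant phoneme) (phonemes so far: 4)
  'a' -> vowel phoneme (phonemes so far: 5)
  'a' -> vowel phoneme (phonemes so far: 6)
Total phonemes: 6

6


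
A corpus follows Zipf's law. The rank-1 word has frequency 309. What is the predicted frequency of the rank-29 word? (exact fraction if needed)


Zipf's law: freq(rank) = f1 / rank
f1 = 309, rank = 29
freq = 309 / 29
GCD(309, 29) = 1
Simplified: 309/29

309/29


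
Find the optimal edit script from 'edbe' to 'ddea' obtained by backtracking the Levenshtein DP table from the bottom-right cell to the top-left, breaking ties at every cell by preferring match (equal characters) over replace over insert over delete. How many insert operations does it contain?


Edit distance = 3. Backtracking from cell (4, 4) with preference match > replace > insert > delete,
then listing the resulting alignment 'edbe' -> 'ddea' left to right:
  Step 1: replace e->d
  Step 2: keep 'd'
  Step 3: replace b->e
  Step 4: replace e->a
Total insertions: 0

0


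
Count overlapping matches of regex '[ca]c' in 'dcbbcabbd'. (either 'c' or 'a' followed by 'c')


Pattern: [ca]c means either 'c' or 'a' followed by 'c'.
Scanning 'dcbbcabbd' position-by-position:
  Pos 0: window 'dc' -> no
  Pos 1: window 'cb' -> no
  Pos 2: window 'bb' -> no
  Pos 3: window 'bc' -> no
  Pos 4: window 'ca' -> no
  Pos 5: window 'ab' -> no
  Pos 6: window 'bb' -> no
  Pos 7: window 'bd' -> no
  Pos 8: window 'd' -> no
Total matches: 0

0


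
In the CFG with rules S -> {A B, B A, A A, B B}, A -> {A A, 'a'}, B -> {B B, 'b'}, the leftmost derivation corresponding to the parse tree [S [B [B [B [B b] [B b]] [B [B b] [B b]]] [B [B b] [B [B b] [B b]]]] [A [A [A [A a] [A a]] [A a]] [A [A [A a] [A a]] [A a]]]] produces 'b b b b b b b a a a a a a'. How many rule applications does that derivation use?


Every bracketed nonterminal node [X ...] in the tree is produced by exactly one rule application.
Reading the tree off as a leftmost derivation:
  Step 1: S  =>  B A   (applied S -> B A)
  Step 2: B A  =>  B B A   (applied B -> B B)
  Step 3: B B A  =>  B B B A   (applied B -> B B)
  Step 4: B B B A  =>  B B B B A   (applied B -> B B)
  Step 5: B B B B A  =>  b B B B A   (applied B -> b)
  Step 6: b B B B A  =>  b b B B A   (applied B -> b)
  Step 7: b b B B A  =>  b b B B B A   (applied B -> B B)
  Step 8: b b B B B A  =>  b b b B B A   (applied B -> b)
  Step 9: b b b B B A  =>  b b b b B A   (applied B -> b)
  Step 10: b b b b B A  =>  b b b b B B A   (applied B -> B B)
  Step 11: b b b b B B A  =>  b b b b b B A   (applied B -> b)
  Step 12: b b b b b B A  =>  b b b b b B B A   (applied B -> B B)
  Step 13: b b b b b B B A  =>  b b b b b b B A   (applied B -> b)
  Step 14: b b b b b b B A  =>  b b b b b b b A   (applied B -> b)
  Step 15: b b b b b b b A  =>  b b b b b b b A A   (applied A -> A A)
  Step 16: b b b b b b b A A  =>  b b b b b b b A A A   (applied A -> A A)
  Step 17: b b b b b b b A A A  =>  b b b b b b b A A A A   (applied A -> A A)
  Step 18: b b b b b b b A A A A  =>  b b b b b b b a A A A   (applied A -> a)
  Step 19: b b b b b b b a A A A  =>  b b b b b b b a a A A   (applied A -> a)
  Step 20: b b b b b b b a a A A  =>  b b b b b b b a a a A   (applied A -> a)
  Step 21: b b b b b b b a a a A  =>  b b b b b b b a a a A A   (applied A -> A A)
  Step 22: b b b b b b b a a a A A  =>  b b b b b b b a a a A A A   (applied A -> A A)
  Step 23: b b b b b b b a a a A A A  =>  b b b b b b b a a a a A A   (applied A -> a)
  Step 24: b b b b b b b a a a a A A  =>  b b b b b b b a a a a a A   (applied A -> a)
  Step 25: b b b b b b b a a a a a A  =>  b b b b b b b a a a a a a   (applied A -> a)
Final yield: b b b b b b b a a a a a a
Total rewrite steps: 25

25


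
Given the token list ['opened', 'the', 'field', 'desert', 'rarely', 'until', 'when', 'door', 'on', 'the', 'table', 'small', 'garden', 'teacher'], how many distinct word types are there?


Listing all tokens and tracking unique types:
  Token 1: 'opened' -> NEW (unique so far: 1)
  Token 2: 'the' -> NEW (unique so far: 2)
  Token 3: 'field' -> NEW (unique so far: 3)
  Token 4: 'desert' -> NEW (unique so far: 4)
  Token 5: 'rarely' -> NEW (unique so far: 5)
  Token 6: 'until' -> NEW (unique so far: 6)
  Token 7: 'when' -> NEW (unique so far: 7)
  Token 8: 'door' -> NEW (unique so far: 8)
  Token 9: 'on' -> NEW (unique so far: 9)
  Token 10: 'the' -> duplicate (unique so far: 9)
  Token 11: 'table' -> NEW (unique so far: 10)
  Token 12: 'small' -> NEW (unique so far: 11)
  Token 13: 'garden' -> NEW (unique so far: 12)
  Token 14: 'teacher' -> NEW (unique so far: 13)
Unique types: ('desert', 'door', 'field', 'garden', 'on', 'opened', 'rarely', 'small', 'table', 'teacher', 'the', 'until', 'when')
Vocabulary size: 13

13


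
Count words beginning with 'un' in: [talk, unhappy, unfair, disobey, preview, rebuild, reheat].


Checking each word for prefix 'un':
  'talk' -> no (count: 0)
  'unhappy' -> YES, starts with 'un' (count: 1)
  'unfair' -> YES, starts with 'un' (count: 2)
  'disobey' -> no (count: 2)
  'preview' -> no (count: 2)
  'rebuild' -> no (count: 2)
  'reheat' -> no (count: 2)
Total with prefix 'un': 2

2


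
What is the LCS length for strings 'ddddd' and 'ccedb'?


DP table for LCS of 'ddddd' and 'ccedb':
       c  c  e  d  b
    0  0  0  0  0  0
  d 0  0  0  0  1  1
  d 0  0  0  0  1  1
  d 0  0  0  0  1  1
  d 0  0  0  0  1  1
  d 0  0  0  0  1  1
LCS: 'd'
LCS length = 1

1


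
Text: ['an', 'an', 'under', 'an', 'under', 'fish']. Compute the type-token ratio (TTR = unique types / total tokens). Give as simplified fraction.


Tokens: 6
Unique types: ('an', 'fish', 'under') = 3
TTR = 3/6
Simplify: divide both by 3 -> 1/2
TTR = 1/2

1/2


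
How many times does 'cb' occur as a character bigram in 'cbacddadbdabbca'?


Scanning 'cbacddadbdabbca' for bigram 'cb':
  Position 0: 'cb' -> MATCH
  Position 1: 'ba' -> no
  Position 2: 'ac' -> no
  Position 3: 'cd' -> no
  Position 4: 'dd' -> no
  Position 5: 'da' -> no
  Position 6: 'ad' -> no
  Position 7: 'db' -> no
  Position 8: 'bd' -> no
  Position 9: 'da' -> no
  Position 10: 'ab' -> no
  Position 11: 'bb' -> no
  Position 12: 'bc' -> no
  Position 13: 'ca' -> no
Total matches: 1

1


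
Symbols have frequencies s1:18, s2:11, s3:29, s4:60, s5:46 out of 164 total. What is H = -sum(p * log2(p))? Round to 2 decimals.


Computing entropy H = -sum(p_i * log2(p_i)):
  s1: p = 18/164 = 0.1098, -p*log2(p) = 0.3499
  s2: p = 11/164 = 0.0671, -p*log2(p) = 0.2615
  s3: p = 29/164 = 0.1768, -p*log2(p) = 0.4420
  s4: p = 60/164 = 0.3659, -p*log2(p) = 0.5307
  s5: p = 46/164 = 0.2805, -p*log2(p) = 0.5144
H = sum of terms = 2.0985
Rounded to 2 decimals: 2.10

2.10


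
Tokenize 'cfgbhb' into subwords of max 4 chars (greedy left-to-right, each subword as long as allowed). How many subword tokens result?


'cfgbhb' has 6 characters.
Chunking with max size 4:
  Chunk 1: 'cfgb' (positions 0-3)
  Chunk 2: 'hb' (positions 4-5)
Total chunks: ceil(6 / 4) = 2

2


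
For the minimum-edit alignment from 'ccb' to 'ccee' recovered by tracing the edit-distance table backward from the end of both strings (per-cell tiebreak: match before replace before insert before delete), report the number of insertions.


Edit distance = 2. Backtracking from cell (3, 4) with preference match > replace > insert > delete,
then listing the resulting alignment 'ccb' -> 'ccee' left to right:
  Step 1: keep 'c'
  Step 2: keep 'c'
  Step 3: insert 'e' [insertion #1]
  Step 4: replace b->e
Total insertions: 1

1


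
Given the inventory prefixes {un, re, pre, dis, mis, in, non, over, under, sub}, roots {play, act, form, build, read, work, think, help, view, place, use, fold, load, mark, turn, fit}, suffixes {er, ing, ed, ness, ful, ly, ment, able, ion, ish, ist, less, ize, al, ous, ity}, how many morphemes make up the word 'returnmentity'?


Segmenting 'returnmentity' against the inventory:
  're' -> prefix (morpheme 1)
  'turn' -> root (morpheme 2)
  'ment' -> suffix (morpheme 3)
  'ity' -> suffix (morpheme 4)
Total morphemes: 4

4


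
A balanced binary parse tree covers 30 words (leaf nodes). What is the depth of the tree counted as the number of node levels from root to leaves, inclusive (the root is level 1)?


In a balanced binary tree with n leaves the deepest leaf is ceil(log2(n)) edges below the root,
so counting node levels inclusive of root and leaves gives ceil(log2(n)) + 1 levels.
log2(30) = 4.9069
ceil(4.9069) = 5
levels = 5 + 1 = 6

6


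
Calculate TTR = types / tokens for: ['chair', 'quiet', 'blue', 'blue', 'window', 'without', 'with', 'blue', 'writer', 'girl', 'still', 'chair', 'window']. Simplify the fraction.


Tokens: 13
Unique types: ('blue', 'chair', 'girl', 'quiet', 'still', 'window', 'with', 'without', 'writer') = 9
TTR = 9/13
Already in lowest terms.

9/13


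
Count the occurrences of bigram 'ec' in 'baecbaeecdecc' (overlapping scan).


Scanning 'baecbaeecdecc' for bigram 'ec':
  Position 0: 'ba' -> no
  Position 1: 'ae' -> no
  Position 2: 'ec' -> MATCH
  Position 3: 'cb' -> no
  Position 4: 'ba' -> no
  Position 5: 'ae' -> no
  Position 6: 'ee' -> no
  Position 7: 'ec' -> MATCH
  Position 8: 'cd' -> no
  Position 9: 'de' -> no
  Position 10: 'ec' -> MATCH
  Position 11: 'cc' -> no
Total matches: 3

3


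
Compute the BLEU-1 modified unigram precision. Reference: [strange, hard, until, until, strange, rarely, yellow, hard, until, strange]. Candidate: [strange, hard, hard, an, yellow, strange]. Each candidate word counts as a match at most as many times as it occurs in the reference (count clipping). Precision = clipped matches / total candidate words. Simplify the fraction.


Reference word counts: {'hard': 2, 'rarely': 1, 'strange': 3, 'until': 3, 'yellow': 1}
Checking each candidate word (with clipping):
  'strange' -> in reference (ref count 3, used 1/3) -> match (matches: 1)
  'hard' -> in reference (ref count 2, used 1/2) -> match (matches: 2)
  'hard' -> in reference (ref count 2, used 2/2) -> match (matches: 3)
  'an' -> not in reference -> no match (matches: 3)
  'yellow' -> in reference (ref count 1, used 1/1) -> match (matches: 4)
  'strange' -> in reference (ref count 3, used 2/3) -> match (matches: 5)
Clipped matches: 5, Candidate length: 6
Precision = 5/6

5/6


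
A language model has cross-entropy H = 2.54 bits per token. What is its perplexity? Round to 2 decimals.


Perplexity formula: PP = 2^H
H = 2.54
PP = 2^2.54
Decompose: 2^2.54 = 2^2 * 2^0.54
2^2 = 4, 2^0.54 ~ 1.4539725
PP ~ 4 * 1.4539725 = 5.8158900
Rounded to 2 decimals: 5.82

5.82


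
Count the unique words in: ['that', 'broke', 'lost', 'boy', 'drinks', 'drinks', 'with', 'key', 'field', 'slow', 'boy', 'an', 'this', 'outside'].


Listing all tokens and tracking unique types:
  Token 1: 'that' -> NEW (unique so far: 1)
  Token 2: 'broke' -> NEW (unique so far: 2)
  Token 3: 'lost' -> NEW (unique so far: 3)
  Token 4: 'boy' -> NEW (unique so far: 4)
  Token 5: 'drinks' -> NEW (unique so far: 5)
  Token 6: 'drinks' -> duplicate (unique so far: 5)
  Token 7: 'with' -> NEW (unique so far: 6)
  Token 8: 'key' -> NEW (unique so far: 7)
  Token 9: 'field' -> NEW (unique so far: 8)
  Token 10: 'slow' -> NEW (unique so far: 9)
  Token 11: 'boy' -> duplicate (unique so far: 9)
  Token 12: 'an' -> NEW (unique so far: 10)
  Token 13: 'this' -> NEW (unique so far: 11)
  Token 14: 'outside' -> NEW (unique so far: 12)
Unique types: ('an', 'boy', 'broke', 'drinks', 'field', 'key', 'lost', 'outside', 'slow', 'that', 'this', 'with')
Vocabulary size: 12

12


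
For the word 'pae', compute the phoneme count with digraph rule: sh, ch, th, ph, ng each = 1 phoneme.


Parsing 'pae' greedily, digraphs first:
  'p' -> consonant phoneme (phonemes so far: 1)
  'a' -> vowel phoneme (phonemes so far: 2)
  'e' -> vowel phoneme (phonemes so far: 3)
Total phonemes: 3

3


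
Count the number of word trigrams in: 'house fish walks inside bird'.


Word trigrams from [5] words:
  Trigram 1: (house fish walks)
  Trigram 2: (fish walks inside)
  Trigram 3: (walks inside bird)
Total word trigrams: 5 - 2 = 3

3


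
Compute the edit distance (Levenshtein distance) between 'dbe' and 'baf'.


Building DP table for s1='dbe' (len 3) and s2='baf' (len 3):
       b  a  f
    0  1  2  3
  d 1  1  2  3
  b 2  1  2  3
  e 3  2  2  3
Edit distance = dp[3][3] = 3

3


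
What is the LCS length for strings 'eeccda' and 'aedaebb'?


DP table for LCS of 'eeccda' and 'aedaebb':
       a  e  d  a  e  b  b
    0  0  0  0  0  0  0  0
  e 0  0  1  1  1  1  1  1
  e 0  0  1  1  1  2  2  2
  c 0  0  1  1  1  2  2  2
  c 0  0  1  1  1  2  2  2
  d 0  0  1  2  2  2  2  2
  a 0  1  1  2  3  3  3  3
LCS: 'eda'
LCS length = 3

3


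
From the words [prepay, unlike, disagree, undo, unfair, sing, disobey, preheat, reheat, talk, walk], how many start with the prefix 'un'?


Checking each word for prefix 'un':
  'prepay' -> no (count: 0)
  'unlike' -> YES, starts with 'un' (count: 1)
  'disagree' -> no (count: 1)
  'undo' -> YES, starts with 'un' (count: 2)
  'unfair' -> YES, starts with 'un' (count: 3)
  'sing' -> no (count: 3)
  'disobey' -> no (count: 3)
  'preheat' -> no (count: 3)
  'reheat' -> no (count: 3)
  'talk' -> no (count: 3)
  'walk' -> no (count: 3)
Total with prefix 'un': 3

3


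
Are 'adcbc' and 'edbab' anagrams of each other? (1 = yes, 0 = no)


Sort characters of 'adcbc': 'abccd'
Sort characters of 'edbab': 'abbde'
Sorted forms differ -> they are NOT anagrams
Result: 0

0


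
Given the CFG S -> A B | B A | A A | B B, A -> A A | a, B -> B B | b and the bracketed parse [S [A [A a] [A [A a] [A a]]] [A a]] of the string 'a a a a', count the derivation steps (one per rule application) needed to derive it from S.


Every bracketed nonterminal node [X ...] in the tree is produced by exactly one rule application.
Reading the tree off as a leftmost derivation:
  Step 1: S  =>  A A   (applied S -> A A)
  Step 2: A A  =>  A A A   (applied A -> A A)
  Step 3: A A A  =>  a A A   (applied A -> a)
  Step 4: a A A  =>  a A A A   (applied A -> A A)
  Step 5: a A A A  =>  a a A A   (applied A -> a)
  Step 6: a a A A  =>  a a a A   (applied A -> a)
  Step 7: a a a A  =>  a a a a   (applied A -> a)
Final yield: a a a a
Total rewrite steps: 7

7


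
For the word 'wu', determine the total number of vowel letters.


Scanning each character of 'wu':
  Position 1: 'w' -> consonant (running count: 0)
  Position 2: 'u' -> vowel (running count: 1)
Total vowels: 1

1


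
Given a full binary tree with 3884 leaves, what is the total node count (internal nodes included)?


Leaf nodes (terminals): 3884
Internal nodes = n - 1 = 3884 - 1 = 3883
Total = leaves + internal = 3884 + 3883 = 7767

7767


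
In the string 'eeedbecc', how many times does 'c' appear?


Scanning 'eeedbecc' for 'c':
  Position 6: 'c' -> MATCH (count: 1)
  Position 7: 'c' -> MATCH (count: 2)
Total occurrences of 'c': 2

2


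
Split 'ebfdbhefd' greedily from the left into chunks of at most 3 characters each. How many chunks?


'ebfdbhefd' has 9 characters.
Chunking with max size 3:
  Chunk 1: 'ebf' (positions 0-2)
  Chunk 2: 'dbh' (positions 3-5)
  Chunk 3: 'efd' (positions 6-8)
Total chunks: ceil(9 / 3) = 3

3


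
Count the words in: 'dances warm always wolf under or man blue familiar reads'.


Counting words by splitting on spaces:
  Word 1: 'dances'
  Word 2: 'warm'
  Word 3: 'always'
  Word 4: 'wolf'
  Word 5: 'under'
  Word 6: 'or'
  Word 7: 'man'
  Word 8: 'blue'
  Word 9: 'familiar'
  Word 10: 'reads'
Total words: 10

10


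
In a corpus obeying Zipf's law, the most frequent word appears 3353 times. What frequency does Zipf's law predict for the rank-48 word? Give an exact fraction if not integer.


Zipf's law: freq(rank) = f1 / rank
f1 = 3353, rank = 48
freq = 3353 / 48
GCD(3353, 48) = 1
Simplified: 3353/48

3353/48


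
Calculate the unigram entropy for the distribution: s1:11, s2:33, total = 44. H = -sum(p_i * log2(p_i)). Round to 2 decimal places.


Computing entropy H = -sum(p_i * log2(p_i)):
  s1: p = 11/44 = 0.2500, -p*log2(p) = 0.5000
  s2: p = 33/44 = 0.7500, -p*log2(p) = 0.3113
H = sum of terms = 0.8113
Rounded to 2 decimals: 0.81

0.81


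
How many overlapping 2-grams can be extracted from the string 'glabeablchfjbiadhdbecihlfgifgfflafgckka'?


String 'glabeablchfjbiadhdbecihlfgifgfflafgckka' has length L = 39.
Number of overlapping n-grams = L - n + 1
Substituting: 39 - 2 + 1 = 38

38


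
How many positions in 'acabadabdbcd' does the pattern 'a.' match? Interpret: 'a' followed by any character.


Pattern: a. means 'a' followed by any character.
Scanning 'acabadabdbcd' position-by-position:
  Pos 0: window 'ac' -> MATCH
  Pos 1: window 'ca' -> no
  Pos 2: window 'ab' -> MATCH
  Pos 3: window 'ba' -> no
  Pos 4: window 'ad' -> MATCH
  Pos 5: window 'da' -> no
  Pos 6: window 'ab' -> MATCH
  Pos 7: window 'bd' -> no
  Pos 8: window 'db' -> no
  Pos 9: window 'bc' -> no
  Pos 10: window 'cd' -> no
  Pos 11: window 'd' -> no
Total matches: 4

4


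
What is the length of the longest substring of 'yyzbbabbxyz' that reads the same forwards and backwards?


Scanning 'yyzbbabbxyz' for palindromic substrings.
Substring at positions 3-7: 'bbabb'.
Check: reverse('bbabb') = 'bbabb' -> palindrome confirmed.
Neighbouring characters ('z' / 'x') break symmetry, so it cannot extend further.
No longer palindromic substring exists; longest length = 5

5


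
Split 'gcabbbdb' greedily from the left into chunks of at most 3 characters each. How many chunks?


'gcabbbdb' has 8 characters.
Chunking with max size 3:
  Chunk 1: 'gca' (positions 0-2)
  Chunk 2: 'bbb' (positions 3-5)
  Chunk 3: 'db' (positions 6-7)
Total chunks: ceil(8 / 3) = 3

3


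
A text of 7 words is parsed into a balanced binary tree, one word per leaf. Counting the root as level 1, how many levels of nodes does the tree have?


In a balanced binary tree with n leaves the deepest leaf is ceil(log2(n)) edges below the root,
so counting node levels inclusive of root and leaves gives ceil(log2(n)) + 1 levels.
log2(7) = 2.8074
ceil(2.8074) = 3
levels = 3 + 1 = 4

4


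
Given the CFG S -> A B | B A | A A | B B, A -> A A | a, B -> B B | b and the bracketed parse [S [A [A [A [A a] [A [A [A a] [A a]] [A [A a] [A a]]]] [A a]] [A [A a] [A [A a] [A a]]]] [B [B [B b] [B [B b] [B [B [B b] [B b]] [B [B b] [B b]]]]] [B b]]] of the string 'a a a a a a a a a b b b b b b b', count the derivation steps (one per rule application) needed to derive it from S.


Every bracketed nonterminal node [X ...] in the tree is produced by exactly one rule application.
Reading the tree off as a leftmost derivation:
  Step 1: S  =>  A B   (applied S -> A B)
  Step 2: A B  =>  A A B   (applied A -> A A)
  Step 3: A A B  =>  A A A B   (applied A -> A A)
  Step 4: A A A B  =>  A A A A B   (applied A -> A A)
  Step 5: A A A A B  =>  a A A A B   (applied A -> a)
  Step 6: a A A A B  =>  a A A A A B   (applied A -> A A)
  Step 7: a A A A A B  =>  a A A A A A B   (applied A -> A A)
  Step 8: a A A A A A B  =>  a a A A A A B   (applied A -> a)
  Step 9: a a A A A A B  =>  a a a A A A B   (applied A -> a)
  Step 10: a a a A A A B  =>  a a a A A A A B   (applied A -> A A)
  Step 11: a a a A A A A B  =>  a a a a A A A B   (applied A -> a)
  Step 12: a a a a A A A B  =>  a a a a a A A B   (applied A -> a)
  Step 13: a a a a a A A B  =>  a a a a a a A B   (applied A -> a)
  Step 14: a a a a a a A B  =>  a a a a a a A A B   (applied A -> A A)
  Step 15: a a a a a a A A B  =>  a a a a a a a A B   (applied A -> a)
  Step 16: a a a a a a a A B  =>  a a a a a a a A A B   (applied A -> A A)
  Step 17: a a a a a a a A A B  =>  a a a a a a a a A B   (applied A -> a)
  Step 18: a a a a a a a a A B  =>  a a a a a a a a a B   (applied A -> a)
  Step 19: a a a a a a a a a B  =>  a a a a a a a a a B B   (applied B -> B B)
  Step 20: a a a a a a a a a B B  =>  a a a a a a a a a B B B   (applied B -> B B)
  Step 21: a a a a a a a a a B B B  =>  a a a a a a a a a b B B   (applied B -> b)
  Step 22: a a a a a a a a a b B B  =>  a a a a a a a a a b B B B   (applied B -> B B)
  Step 23: a a a a a a a a a b B B B  =>  a a a a a a a a a b b B B   (applied B -> b)
  Step 24: a a a a a a a a a b b B B  =>  a a a a a a a a a b b B B B   (applied B -> B B)
  Step 25: a a a a a a a a a b b B B B  =>  a a a a a a a a a b b B B B B   (applied B -> B B)
  Step 26: a a a a a a a a a b b B B B B  =>  a a a a a a a a a b b b B B B   (applied B -> b)
  Step 27: a a a a a a a a a b b b B B B  =>  a a a a a a a a a b b b b B B   (applied B -> b)
  Step 28: a a a a a a a a a b b b b B B  =>  a a a a a a a a a b b b b B B B   (applied B -> B B)
  Step 29: a a a a a a a a a b b b b B B B  =>  a a a a a a a a a b b b b b B B   (applied B -> b)
  Step 30: a a a a a a a a a b b b b b B B  =>  a a a a a a a a a b b b b b b B   (applied B -> b)
  Step 31: a a a a a a a a a b b b b b b B  =>  a a a a a a a a a b b b b b b b   (applied B -> b)
Final yield: a a a a a a a a a b b b b b b b
Total rewrite steps: 31

31


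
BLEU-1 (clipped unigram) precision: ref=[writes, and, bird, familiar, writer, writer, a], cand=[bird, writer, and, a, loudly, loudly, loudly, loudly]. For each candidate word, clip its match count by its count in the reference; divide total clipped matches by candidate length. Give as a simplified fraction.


Reference word counts: {'a': 1, 'and': 1, 'bird': 1, 'familiar': 1, 'writer': 2, 'writes': 1}
Checking each candidate word (with clipping):
  'bird' -> in reference (ref count 1, used 1/1) -> match (matches: 1)
  'writer' -> in reference (ref count 2, used 1/2) -> match (matches: 2)
  'and' -> in reference (ref count 1, used 1/1) -> match (matches: 3)
  'a' -> in reference (ref count 1, used 1/1) -> match (matches: 4)
  'loudly' -> not in reference -> no match (matches: 4)
  'loudly' -> not in reference -> no match (matches: 4)
  'loudly' -> not in reference -> no match (matches: 4)
  'loudly' -> not in reference -> no match (matches: 4)
Clipped matches: 4, Candidate length: 8
Precision = 4/8 = 1/2

1/2


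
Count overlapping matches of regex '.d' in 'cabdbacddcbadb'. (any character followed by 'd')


Pattern: .d means any character followed by 'd'.
Scanning 'cabdbacddcbadb' position-by-position:
  Pos 0: window 'ca' -> no
  Pos 1: window 'ab' -> no
  Pos 2: window 'bd' -> MATCH
  Pos 3: window 'db' -> no
  Pos 4: window 'ba' -> no
  Pos 5: window 'ac' -> no
  Pos 6: window 'cd' -> MATCH
  Pos 7: window 'dd' -> MATCH
  Pos 8: window 'dc' -> no
  Pos 9: window 'cb' -> no
  Pos 10: window 'ba' -> no
  Pos 11: window 'ad' -> MATCH
  Pos 12: window 'db' -> no
  Pos 13: window 'b' -> no
Total matches: 4

4


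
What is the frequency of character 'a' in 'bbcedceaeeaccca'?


Scanning 'bbcedceaeeaccca' for 'a':
  Position 7: 'a' -> MATCH (count: 1)
  Position 10: 'a' -> MATCH (count: 2)
  Position 14: 'a' -> MATCH (count: 3)
Total occurrences of 'a': 3

3


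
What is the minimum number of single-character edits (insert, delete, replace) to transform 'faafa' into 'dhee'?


Building DP table for s1='faafa' (len 5) and s2='dhee' (len 4):
       d  h  e  e
    0  1  2  3  4
  f 1  1  2  3  4
  a 2  2  2  3  4
  a 3  3  3  3  4
  f 4  4  4  4  4
  a 5  5  5  5  5
Edit distance = dp[5][4] = 5

5


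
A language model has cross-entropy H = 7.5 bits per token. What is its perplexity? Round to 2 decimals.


Perplexity formula: PP = 2^H
H = 7.5
PP = 2^7.5
Decompose: 2^7.5 = 2^7 * 2^0.5 = 2^7 * sqrt(2)
2^7 = 128, sqrt(2) ~ 1.4142136
PP ~ 128 * 1.4142136 = 181.0193408
Rounded to 2 decimals: 181.02

181.02


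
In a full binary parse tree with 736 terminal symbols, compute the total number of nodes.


Leaf nodes (terminals): 736
Internal nodes = n - 1 = 736 - 1 = 735
Total = leaves + internal = 736 + 735 = 1471

1471


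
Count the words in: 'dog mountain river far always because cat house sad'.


Counting words by splitting on spaces:
  Word 1: 'dog'
  Word 2: 'mountain'
  Word 3: 'river'
  Word 4: 'far'
  Word 5: 'always'
  Word 6: 'because'
  Word 7: 'cat'
  Word 8: 'house'
  Word 9: 'sad'
Total words: 9

9


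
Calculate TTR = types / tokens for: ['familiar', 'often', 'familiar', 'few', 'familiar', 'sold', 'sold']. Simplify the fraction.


Tokens: 7
Unique types: ('familiar', 'few', 'often', 'sold') = 4
TTR = 4/7
Already in lowest terms.

4/7


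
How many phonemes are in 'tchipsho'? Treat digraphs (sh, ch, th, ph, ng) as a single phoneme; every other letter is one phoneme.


Parsing 'tchipsho' greedily, digraphs first:
  't' -> consonant phoneme (phonemes so far: 1)
  'ch' -> digraph (1 consonant phoneme) (phonemes so far: 2)
  'i' -> vowel phoneme (phonemes so far: 3)
  'p' -> consonant phoneme (phonemes so far: 4)
  'sh' -> digraph (1 consonant phoneme) (phonemes so far: 5)
  'o' -> vowel phoneme (phonemes so far: 6)
Total phonemes: 6

6


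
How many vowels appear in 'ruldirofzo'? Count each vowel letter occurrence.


Scanning each character of 'ruldirofzo':
  Position 1: 'r' -> consonant (running count: 0)
  Position 2: 'u' -> vowel (running count: 1)
  Position 3: 'l' -> consonant (running count: 1)
  Position 4: 'd' -> consonant (running count: 1)
  Position 5: 'i' -> vowel (running count: 2)
  Position 6: 'r' -> consonant (running count: 2)
  Position 7: 'o' -> vowel (running count: 3)
  Position 8: 'f' -> consonant (running count: 3)
  Position 9: 'z' -> consonant (running count: 3)
  Position 10: 'o' -> vowel (running count: 4)
Total vowels: 4

4


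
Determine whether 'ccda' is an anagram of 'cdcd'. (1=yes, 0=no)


Sort characters of 'ccda': 'accd'
Sort characters of 'cdcd': 'ccdd'
Sorted forms differ -> they are NOT anagrams
Result: 0

0


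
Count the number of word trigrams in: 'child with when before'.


Word trigrams from [4] words:
  Trigram 1: (child with when)
  Trigram 2: (with when before)
Total word trigrams: 4 - 2 = 2

2


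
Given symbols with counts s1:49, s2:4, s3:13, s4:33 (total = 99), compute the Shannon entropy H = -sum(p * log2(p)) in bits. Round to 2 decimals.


Computing entropy H = -sum(p_i * log2(p_i)):
  s1: p = 49/99 = 0.4949, -p*log2(p) = 0.5022
  s2: p = 4/99 = 0.0404, -p*log2(p) = 0.1870
  s3: p = 13/99 = 0.1313, -p*log2(p) = 0.3846
  s4: p = 33/99 = 0.3333, -p*log2(p) = 0.5283
H = sum of terms = 1.6021
Rounded to 2 decimals: 1.60

1.60


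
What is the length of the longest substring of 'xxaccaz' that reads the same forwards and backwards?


Scanning 'xxaccaz' for palindromic substrings.
Substring at positions 2-5: 'acca'.
Check: reverse('acca') = 'acca' -> palindrome confirmed.
Neighbouring characters ('x' / 'z') break symmetry, so it cannot extend further.
No longer palindromic substring exists; longest length = 4

4


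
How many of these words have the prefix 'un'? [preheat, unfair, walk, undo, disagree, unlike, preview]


Checking each word for prefix 'un':
  'preheat' -> no (count: 0)
  'unfair' -> YES, starts with 'un' (count: 1)
  'walk' -> no (count: 1)
  'undo' -> YES, starts with 'un' (count: 2)
  'disagree' -> no (count: 2)
  'unlike' -> YES, starts with 'un' (count: 3)
  'preview' -> no (count: 3)
Total with prefix 'un': 3

3


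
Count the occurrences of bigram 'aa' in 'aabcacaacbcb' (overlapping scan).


Scanning 'aabcacaacbcb' for bigram 'aa':
  Position 0: 'aa' -> MATCH
  Position 1: 'ab' -> no
  Position 2: 'bc' -> no
  Position 3: 'ca' -> no
  Position 4: 'ac' -> no
  Position 5: 'ca' -> no
  Position 6: 'aa' -> MATCH
  Position 7: 'ac' -> no
  Position 8: 'cb' -> no
  Position 9: 'bc' -> no
  Position 10: 'cb' -> no
Total matches: 2

2
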